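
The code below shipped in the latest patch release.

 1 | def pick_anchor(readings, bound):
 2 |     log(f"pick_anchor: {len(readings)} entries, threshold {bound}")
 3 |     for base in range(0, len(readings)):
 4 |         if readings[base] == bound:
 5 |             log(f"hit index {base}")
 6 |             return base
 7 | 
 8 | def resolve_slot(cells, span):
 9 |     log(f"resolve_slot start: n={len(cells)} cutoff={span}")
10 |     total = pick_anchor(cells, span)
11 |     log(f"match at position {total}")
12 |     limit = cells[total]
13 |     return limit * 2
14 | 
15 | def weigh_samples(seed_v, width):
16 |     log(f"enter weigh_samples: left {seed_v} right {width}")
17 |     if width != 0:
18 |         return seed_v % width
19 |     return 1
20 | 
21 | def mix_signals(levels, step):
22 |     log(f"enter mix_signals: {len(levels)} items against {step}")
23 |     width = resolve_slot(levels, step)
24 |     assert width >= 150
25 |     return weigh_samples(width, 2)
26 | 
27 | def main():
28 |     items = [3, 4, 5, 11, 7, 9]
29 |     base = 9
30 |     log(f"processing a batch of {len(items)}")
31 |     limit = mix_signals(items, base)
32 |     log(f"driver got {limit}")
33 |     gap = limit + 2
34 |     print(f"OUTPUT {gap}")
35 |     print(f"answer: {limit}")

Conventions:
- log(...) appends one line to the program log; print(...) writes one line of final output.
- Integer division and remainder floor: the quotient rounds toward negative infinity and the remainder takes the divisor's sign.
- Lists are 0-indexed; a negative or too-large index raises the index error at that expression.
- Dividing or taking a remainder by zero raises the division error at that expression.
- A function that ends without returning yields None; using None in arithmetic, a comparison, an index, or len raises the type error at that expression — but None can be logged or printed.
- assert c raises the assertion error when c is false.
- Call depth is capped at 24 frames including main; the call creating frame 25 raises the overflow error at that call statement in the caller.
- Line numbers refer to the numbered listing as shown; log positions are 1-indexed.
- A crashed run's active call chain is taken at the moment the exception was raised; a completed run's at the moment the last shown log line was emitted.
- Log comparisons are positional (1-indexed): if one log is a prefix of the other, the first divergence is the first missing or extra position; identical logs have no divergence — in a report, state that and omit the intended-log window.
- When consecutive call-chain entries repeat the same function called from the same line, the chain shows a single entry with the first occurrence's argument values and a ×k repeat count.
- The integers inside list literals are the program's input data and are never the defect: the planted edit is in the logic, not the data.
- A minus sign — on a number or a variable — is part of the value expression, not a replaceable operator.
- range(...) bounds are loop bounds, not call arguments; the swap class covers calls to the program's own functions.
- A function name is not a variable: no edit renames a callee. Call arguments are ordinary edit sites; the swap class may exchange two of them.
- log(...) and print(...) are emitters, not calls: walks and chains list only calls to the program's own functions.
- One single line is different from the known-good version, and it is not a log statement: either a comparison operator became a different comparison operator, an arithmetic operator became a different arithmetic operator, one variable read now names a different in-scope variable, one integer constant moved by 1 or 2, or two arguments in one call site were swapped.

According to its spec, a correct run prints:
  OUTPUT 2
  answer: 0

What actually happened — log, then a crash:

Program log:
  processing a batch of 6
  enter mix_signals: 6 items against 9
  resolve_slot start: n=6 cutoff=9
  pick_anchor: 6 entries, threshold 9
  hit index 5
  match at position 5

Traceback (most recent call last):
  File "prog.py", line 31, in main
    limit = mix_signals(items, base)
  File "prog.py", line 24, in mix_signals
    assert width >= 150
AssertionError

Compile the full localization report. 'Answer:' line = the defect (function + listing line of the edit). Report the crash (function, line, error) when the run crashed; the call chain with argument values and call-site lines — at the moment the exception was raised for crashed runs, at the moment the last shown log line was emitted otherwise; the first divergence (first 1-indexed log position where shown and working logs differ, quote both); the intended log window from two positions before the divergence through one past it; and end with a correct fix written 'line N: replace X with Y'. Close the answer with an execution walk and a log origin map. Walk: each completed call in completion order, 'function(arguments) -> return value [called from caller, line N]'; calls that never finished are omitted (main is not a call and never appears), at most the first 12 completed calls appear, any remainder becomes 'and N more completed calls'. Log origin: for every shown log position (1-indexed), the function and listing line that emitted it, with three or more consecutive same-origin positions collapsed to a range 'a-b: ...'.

Answer: the defect is in mix_signals at line 24.
Core observation: The faulty run's log stops after 6 lines; the working version's next line would be 'enter weigh_samples: left 18 right 2'.
Crash: mix_signals, line 24, AssertionError.
Call chain: main -> mix_signals([3, 4, 5, 11, 7, 9], 9) (called at line 31).
First divergence: position 7 — after 6 matching lines the faulty run goes silent; intended next line 'enter weigh_samples: left 18 right 2'.
Intended log window:
  5: hit index 5
  6: match at position 5
  7: enter weigh_samples: left 18 right 2
  8: driver got 0
Execution walk:
  pick_anchor([3, 4, 5, 11, 7, 9], 9) -> 5  [called from resolve_slot, line 10]
  resolve_slot([3, 4, 5, 11, 7, 9], 9) -> 18  [called from mix_signals, line 23]
Log origins:
  1: logged in main at line 30
  2: logged in mix_signals at line 22
  3: logged in resolve_slot at line 9
  4: logged in pick_anchor at line 2
  5: logged in pick_anchor at line 5
  6: logged in resolve_slot at line 11
A correct fix: line 24: replace `>=` with `<=`.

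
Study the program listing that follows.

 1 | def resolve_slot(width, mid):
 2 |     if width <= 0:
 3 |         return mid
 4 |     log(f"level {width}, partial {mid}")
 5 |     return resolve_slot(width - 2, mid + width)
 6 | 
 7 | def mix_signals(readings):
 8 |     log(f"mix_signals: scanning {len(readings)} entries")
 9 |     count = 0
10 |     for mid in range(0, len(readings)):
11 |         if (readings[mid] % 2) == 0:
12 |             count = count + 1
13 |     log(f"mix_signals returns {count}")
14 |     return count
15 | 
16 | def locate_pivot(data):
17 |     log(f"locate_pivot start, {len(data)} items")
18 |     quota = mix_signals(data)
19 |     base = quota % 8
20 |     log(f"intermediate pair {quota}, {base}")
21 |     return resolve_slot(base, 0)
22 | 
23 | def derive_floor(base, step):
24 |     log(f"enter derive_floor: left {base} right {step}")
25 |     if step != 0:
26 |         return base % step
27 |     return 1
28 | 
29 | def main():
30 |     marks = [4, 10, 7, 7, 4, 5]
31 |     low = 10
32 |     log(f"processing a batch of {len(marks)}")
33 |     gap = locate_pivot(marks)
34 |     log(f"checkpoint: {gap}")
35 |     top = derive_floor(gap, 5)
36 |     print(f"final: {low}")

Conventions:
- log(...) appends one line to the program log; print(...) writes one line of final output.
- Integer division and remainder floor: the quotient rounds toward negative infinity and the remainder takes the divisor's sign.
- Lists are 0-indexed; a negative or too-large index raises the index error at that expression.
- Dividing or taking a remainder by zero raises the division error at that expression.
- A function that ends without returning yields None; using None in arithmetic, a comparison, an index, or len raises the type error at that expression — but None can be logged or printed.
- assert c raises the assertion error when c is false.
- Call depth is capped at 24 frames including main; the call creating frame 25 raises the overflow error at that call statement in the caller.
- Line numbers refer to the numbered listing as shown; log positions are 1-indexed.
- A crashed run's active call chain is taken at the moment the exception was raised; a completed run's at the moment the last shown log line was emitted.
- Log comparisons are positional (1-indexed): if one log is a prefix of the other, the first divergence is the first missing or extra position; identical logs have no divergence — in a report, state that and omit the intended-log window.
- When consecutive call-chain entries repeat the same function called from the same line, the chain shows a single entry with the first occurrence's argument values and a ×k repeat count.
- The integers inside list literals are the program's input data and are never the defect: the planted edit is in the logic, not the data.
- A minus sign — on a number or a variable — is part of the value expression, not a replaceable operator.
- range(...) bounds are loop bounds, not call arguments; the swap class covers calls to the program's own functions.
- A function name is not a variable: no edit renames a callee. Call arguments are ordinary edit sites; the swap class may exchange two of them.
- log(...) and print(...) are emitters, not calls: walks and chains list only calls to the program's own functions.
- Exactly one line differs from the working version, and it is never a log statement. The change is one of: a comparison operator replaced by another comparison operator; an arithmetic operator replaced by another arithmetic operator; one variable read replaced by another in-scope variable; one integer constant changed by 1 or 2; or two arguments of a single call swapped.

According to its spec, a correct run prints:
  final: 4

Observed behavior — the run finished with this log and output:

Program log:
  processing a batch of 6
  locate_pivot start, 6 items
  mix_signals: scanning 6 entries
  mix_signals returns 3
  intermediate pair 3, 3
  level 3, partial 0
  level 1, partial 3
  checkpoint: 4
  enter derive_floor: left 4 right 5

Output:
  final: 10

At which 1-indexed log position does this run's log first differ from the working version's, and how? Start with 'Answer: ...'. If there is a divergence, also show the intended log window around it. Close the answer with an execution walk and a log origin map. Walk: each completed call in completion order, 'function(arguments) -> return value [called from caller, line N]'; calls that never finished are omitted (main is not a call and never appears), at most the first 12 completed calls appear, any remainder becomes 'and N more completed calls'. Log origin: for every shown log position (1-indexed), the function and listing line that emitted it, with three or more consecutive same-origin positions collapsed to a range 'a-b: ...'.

Answer: none — the logs agree in full.
Execution walk:
  mix_signals([4, 10, 7, 7, 4, 5]) -> 3  [called from locate_pivot, line 18]
  resolve_slot(-1, 4) -> 4  [called from resolve_slot, line 5]
  resolve_slot(1, 3) -> 4  [called from resolve_slot, line 5]
  resolve_slot(3, 0) -> 4  [called from locate_pivot, line 21]
  locate_pivot([4, 10, 7, 7, 4, 5]) -> 4  [called from main, line 33]
  derive_floor(4, 5) -> 4  [called from main, line 35]
Log origins:
  1: from main, line 32
  2: from locate_pivot, line 17
  3: from mix_signals, line 8
  4: from mix_signals, line 13
  5: from locate_pivot, line 20
  6: from resolve_slot, line 4
  7: from resolve_slot, line 4
  8: from main, line 34
  9: from derive_floor, line 24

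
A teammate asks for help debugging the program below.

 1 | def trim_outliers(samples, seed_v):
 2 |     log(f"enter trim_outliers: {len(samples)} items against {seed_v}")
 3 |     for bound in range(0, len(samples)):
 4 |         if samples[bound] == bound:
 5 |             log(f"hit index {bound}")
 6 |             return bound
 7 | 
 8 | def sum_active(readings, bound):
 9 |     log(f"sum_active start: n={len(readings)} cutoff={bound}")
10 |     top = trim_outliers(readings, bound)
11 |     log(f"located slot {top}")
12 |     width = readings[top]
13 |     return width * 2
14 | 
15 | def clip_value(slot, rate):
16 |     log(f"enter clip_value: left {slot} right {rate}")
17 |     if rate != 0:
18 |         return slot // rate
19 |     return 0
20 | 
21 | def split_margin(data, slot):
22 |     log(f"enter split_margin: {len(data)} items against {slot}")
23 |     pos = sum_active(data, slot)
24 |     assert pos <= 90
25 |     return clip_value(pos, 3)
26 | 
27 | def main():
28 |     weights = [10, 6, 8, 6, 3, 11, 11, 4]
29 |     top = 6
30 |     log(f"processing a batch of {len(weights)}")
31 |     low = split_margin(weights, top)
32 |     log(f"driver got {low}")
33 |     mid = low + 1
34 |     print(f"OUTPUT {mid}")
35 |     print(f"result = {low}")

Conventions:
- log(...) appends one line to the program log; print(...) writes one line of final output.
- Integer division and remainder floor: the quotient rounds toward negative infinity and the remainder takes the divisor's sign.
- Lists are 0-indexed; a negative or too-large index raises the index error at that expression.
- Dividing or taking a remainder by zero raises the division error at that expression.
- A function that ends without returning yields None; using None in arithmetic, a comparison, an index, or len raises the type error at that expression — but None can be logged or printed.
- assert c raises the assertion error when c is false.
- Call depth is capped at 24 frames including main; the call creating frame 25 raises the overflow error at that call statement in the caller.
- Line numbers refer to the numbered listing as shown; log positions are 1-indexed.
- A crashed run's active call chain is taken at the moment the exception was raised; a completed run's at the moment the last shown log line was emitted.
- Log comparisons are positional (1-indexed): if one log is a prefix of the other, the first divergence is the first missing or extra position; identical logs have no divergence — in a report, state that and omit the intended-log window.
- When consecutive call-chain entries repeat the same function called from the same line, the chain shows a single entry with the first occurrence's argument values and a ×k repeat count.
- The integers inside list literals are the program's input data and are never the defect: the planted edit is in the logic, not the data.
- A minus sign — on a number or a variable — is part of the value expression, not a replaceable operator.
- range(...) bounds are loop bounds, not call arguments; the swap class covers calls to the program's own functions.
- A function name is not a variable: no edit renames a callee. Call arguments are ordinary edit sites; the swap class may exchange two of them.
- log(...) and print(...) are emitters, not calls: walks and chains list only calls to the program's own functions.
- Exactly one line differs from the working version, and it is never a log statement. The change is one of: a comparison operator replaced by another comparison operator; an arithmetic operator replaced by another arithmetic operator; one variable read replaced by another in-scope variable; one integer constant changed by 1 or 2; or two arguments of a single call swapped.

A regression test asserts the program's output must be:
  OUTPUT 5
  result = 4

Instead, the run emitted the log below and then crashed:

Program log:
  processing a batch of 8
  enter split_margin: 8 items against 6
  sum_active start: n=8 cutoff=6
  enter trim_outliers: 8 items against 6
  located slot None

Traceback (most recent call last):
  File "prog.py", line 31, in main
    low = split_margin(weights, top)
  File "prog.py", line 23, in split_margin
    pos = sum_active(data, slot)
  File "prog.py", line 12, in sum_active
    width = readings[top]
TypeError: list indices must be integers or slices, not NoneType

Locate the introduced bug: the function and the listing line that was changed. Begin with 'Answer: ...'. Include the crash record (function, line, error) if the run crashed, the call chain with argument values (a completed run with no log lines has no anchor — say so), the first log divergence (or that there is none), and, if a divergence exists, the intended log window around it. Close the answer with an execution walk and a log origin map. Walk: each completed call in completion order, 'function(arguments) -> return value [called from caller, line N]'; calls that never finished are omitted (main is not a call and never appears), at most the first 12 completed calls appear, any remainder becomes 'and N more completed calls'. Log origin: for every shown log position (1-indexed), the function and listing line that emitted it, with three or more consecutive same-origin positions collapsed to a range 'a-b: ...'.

Answer: the defect is in trim_outliers at line 4.
The tell: Position 5 is the first bad log line: 'located slot None' should read 'hit index 1'.
Crash: sum_active, line 12, TypeError.
Call chain: main -> split_margin([10, 6, 8, 6, 3, 11, 11, 4], 6) (called at line 31) -> sum_active([10, 6, 8, 6, 3, 11, 11, 4], 6) (called at line 23).
First divergence: at position 5 the run shows 'located slot None' where the working version logs 'hit index 1'.
Intended log window:
  3: sum_active start: n=8 cutoff=6
  4: enter trim_outliers: 8 items against 6
  5: hit index 1
  6: located slot 1
Execution walk:
  trim_outliers([10, 6, 8, 6, 3, 11, 11, 4], 6) -> None  [called from sum_active, line 10]
Log origin:
  1: emitted by main (line 30)
  2: emitted by split_margin (line 22)
  3: emitted by sum_active (line 9)
  4: emitted by trim_outliers (line 2)
  5: emitted by sum_active (line 11)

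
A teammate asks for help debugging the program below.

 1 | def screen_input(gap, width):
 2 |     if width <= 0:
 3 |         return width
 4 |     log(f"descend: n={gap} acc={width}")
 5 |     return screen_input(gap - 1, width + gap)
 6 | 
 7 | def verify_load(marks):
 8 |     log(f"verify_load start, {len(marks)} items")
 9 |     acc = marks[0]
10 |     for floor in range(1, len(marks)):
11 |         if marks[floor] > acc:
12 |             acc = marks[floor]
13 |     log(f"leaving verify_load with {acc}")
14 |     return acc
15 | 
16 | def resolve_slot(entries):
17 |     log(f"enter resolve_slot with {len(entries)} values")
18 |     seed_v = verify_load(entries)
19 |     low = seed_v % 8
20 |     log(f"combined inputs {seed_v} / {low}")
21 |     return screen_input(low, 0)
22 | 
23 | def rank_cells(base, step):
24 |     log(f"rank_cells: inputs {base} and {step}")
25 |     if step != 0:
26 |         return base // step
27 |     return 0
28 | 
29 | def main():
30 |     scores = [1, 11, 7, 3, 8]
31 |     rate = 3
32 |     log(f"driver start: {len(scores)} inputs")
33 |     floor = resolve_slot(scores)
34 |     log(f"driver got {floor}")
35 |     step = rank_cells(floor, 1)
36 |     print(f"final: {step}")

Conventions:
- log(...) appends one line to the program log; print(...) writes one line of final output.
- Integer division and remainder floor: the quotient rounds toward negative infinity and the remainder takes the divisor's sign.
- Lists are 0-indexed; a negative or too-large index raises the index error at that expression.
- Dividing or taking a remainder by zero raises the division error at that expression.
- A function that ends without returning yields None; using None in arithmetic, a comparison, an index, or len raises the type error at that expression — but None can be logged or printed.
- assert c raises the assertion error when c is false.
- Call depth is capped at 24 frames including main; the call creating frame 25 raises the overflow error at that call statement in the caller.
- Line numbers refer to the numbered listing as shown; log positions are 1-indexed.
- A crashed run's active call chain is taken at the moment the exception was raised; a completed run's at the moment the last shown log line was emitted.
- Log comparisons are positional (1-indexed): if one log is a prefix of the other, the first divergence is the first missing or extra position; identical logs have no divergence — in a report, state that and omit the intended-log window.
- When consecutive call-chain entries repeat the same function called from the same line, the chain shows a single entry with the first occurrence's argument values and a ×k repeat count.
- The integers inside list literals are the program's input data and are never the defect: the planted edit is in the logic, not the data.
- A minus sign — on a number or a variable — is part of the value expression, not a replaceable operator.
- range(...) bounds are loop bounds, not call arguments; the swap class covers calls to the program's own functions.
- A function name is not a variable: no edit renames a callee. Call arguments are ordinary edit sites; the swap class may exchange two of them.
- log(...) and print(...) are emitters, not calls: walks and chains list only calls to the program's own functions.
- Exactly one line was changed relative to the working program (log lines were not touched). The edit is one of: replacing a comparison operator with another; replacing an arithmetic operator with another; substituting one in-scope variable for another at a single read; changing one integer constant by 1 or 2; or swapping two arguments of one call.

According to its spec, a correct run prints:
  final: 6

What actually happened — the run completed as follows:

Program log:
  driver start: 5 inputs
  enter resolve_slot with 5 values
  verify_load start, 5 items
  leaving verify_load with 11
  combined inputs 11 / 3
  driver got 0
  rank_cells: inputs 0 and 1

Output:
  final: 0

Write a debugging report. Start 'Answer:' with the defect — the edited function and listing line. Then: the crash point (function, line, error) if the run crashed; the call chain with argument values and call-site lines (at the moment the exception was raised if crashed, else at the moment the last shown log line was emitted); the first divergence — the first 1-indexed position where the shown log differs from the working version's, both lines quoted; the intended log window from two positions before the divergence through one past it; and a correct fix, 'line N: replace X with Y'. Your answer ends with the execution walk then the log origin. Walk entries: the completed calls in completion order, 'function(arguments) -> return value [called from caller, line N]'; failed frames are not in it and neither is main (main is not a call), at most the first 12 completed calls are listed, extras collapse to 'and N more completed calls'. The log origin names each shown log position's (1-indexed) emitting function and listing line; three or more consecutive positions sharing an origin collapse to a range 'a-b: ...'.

Answer: the defect is in screen_input at line 2.
The tell: Position 6 is the first bad log line: 'driver got 0' should read 'descend: n=3 acc=0'.
Call chain: main -> rank_cells(0, 1) (called at line 35).
First divergence: at position 6 the run shows 'driver got 0' where the working version logs 'descend: n=3 acc=0'.
Intended log window:
  4: leaving verify_load with 11
  5: combined inputs 11 / 3
  6: descend: n=3 acc=0
  7: descend: n=2 acc=3
Execution walk:
  verify_load([1, 11, 7, 3, 8]) -> 11  [called from resolve_slot, line 18]
  screen_input(3, 0) -> 0  [called from resolve_slot, line 21]
  resolve_slot([1, 11, 7, 3, 8]) -> 0  [called from main, line 33]
  rank_cells(0, 1) -> 0  [called from main, line 35]
Log origins:
  1: logged in main at line 32
  2: logged in resolve_slot at line 17
  3: logged in verify_load at line 8
  4: logged in verify_load at line 13
  5: logged in resolve_slot at line 20
  6: logged in main at line 34
  7: logged in rank_cells at line 24
A correct fix: line 2: replace `width` with `gap`.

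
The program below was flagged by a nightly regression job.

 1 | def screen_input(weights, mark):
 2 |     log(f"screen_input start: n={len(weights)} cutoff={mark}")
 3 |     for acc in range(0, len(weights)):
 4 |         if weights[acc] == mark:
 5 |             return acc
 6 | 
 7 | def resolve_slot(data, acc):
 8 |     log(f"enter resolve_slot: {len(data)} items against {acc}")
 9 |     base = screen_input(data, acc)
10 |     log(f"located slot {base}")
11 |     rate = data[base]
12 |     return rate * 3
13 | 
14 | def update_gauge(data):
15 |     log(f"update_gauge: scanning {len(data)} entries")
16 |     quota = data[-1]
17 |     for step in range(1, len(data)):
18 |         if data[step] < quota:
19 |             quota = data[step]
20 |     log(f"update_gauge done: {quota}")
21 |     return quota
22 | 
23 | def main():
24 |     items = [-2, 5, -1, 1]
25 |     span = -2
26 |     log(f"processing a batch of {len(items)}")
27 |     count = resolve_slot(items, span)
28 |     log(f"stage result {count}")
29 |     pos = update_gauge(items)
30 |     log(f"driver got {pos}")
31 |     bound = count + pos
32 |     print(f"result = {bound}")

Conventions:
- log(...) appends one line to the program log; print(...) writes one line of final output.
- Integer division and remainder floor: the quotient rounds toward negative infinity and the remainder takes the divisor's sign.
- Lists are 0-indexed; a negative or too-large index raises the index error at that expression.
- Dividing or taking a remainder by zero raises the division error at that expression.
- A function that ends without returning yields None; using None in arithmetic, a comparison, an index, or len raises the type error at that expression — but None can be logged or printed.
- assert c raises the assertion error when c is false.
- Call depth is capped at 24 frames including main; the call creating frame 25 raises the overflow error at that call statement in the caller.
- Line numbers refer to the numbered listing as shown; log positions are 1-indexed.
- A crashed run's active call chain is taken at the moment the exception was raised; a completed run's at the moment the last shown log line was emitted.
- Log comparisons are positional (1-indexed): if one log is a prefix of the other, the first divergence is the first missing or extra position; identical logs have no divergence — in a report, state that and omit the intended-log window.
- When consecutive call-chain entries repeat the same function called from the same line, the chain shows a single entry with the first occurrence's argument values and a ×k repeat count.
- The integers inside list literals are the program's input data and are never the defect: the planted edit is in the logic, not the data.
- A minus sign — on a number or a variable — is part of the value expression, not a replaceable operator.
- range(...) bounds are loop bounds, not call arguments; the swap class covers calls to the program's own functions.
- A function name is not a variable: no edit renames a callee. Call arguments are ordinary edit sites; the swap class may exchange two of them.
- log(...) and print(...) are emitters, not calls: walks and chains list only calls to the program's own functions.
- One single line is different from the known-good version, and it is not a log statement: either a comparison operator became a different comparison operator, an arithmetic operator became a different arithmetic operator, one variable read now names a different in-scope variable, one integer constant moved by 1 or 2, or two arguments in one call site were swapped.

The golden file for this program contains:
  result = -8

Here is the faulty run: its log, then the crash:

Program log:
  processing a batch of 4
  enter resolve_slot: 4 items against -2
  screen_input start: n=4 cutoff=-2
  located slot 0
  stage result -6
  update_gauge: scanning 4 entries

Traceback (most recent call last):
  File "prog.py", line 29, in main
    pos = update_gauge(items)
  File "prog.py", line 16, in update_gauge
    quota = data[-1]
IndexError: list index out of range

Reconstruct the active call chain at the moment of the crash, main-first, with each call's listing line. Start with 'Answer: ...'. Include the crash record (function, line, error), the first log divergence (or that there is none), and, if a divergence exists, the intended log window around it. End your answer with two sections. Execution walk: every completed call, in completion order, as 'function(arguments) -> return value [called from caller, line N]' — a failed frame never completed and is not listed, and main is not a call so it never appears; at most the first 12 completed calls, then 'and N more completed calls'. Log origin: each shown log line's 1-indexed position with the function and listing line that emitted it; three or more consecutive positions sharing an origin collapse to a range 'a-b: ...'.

Answer: main -> update_gauge (called at line 29).
Key observation: The faulty run's log stops after 6 lines; the working version's next line would be 'update_gauge done: -2'.
Crash: update_gauge, line 16, IndexError.
First divergence: position 7 (shown log ended at 6 lines; the working version continues: 'update_gauge done: -2').
Intended log window:
  5: stage result -6
  6: update_gauge: scanning 4 entries
  7: update_gauge done: -2
  8: driver got -2
Execution walk:
  screen_input([-2, 5, -1, 1], -2) -> 0  [called from resolve_slot, line 9]
  resolve_slot([-2, 5, -1, 1], -2) -> -6  [called from main, line 27]
Origin of each log line:
  1: from main, line 26
  2: from resolve_slot, line 8
  3: from screen_input, line 2
  4: from resolve_slot, line 10
  5: from main, line 28
  6: from update_gauge, line 15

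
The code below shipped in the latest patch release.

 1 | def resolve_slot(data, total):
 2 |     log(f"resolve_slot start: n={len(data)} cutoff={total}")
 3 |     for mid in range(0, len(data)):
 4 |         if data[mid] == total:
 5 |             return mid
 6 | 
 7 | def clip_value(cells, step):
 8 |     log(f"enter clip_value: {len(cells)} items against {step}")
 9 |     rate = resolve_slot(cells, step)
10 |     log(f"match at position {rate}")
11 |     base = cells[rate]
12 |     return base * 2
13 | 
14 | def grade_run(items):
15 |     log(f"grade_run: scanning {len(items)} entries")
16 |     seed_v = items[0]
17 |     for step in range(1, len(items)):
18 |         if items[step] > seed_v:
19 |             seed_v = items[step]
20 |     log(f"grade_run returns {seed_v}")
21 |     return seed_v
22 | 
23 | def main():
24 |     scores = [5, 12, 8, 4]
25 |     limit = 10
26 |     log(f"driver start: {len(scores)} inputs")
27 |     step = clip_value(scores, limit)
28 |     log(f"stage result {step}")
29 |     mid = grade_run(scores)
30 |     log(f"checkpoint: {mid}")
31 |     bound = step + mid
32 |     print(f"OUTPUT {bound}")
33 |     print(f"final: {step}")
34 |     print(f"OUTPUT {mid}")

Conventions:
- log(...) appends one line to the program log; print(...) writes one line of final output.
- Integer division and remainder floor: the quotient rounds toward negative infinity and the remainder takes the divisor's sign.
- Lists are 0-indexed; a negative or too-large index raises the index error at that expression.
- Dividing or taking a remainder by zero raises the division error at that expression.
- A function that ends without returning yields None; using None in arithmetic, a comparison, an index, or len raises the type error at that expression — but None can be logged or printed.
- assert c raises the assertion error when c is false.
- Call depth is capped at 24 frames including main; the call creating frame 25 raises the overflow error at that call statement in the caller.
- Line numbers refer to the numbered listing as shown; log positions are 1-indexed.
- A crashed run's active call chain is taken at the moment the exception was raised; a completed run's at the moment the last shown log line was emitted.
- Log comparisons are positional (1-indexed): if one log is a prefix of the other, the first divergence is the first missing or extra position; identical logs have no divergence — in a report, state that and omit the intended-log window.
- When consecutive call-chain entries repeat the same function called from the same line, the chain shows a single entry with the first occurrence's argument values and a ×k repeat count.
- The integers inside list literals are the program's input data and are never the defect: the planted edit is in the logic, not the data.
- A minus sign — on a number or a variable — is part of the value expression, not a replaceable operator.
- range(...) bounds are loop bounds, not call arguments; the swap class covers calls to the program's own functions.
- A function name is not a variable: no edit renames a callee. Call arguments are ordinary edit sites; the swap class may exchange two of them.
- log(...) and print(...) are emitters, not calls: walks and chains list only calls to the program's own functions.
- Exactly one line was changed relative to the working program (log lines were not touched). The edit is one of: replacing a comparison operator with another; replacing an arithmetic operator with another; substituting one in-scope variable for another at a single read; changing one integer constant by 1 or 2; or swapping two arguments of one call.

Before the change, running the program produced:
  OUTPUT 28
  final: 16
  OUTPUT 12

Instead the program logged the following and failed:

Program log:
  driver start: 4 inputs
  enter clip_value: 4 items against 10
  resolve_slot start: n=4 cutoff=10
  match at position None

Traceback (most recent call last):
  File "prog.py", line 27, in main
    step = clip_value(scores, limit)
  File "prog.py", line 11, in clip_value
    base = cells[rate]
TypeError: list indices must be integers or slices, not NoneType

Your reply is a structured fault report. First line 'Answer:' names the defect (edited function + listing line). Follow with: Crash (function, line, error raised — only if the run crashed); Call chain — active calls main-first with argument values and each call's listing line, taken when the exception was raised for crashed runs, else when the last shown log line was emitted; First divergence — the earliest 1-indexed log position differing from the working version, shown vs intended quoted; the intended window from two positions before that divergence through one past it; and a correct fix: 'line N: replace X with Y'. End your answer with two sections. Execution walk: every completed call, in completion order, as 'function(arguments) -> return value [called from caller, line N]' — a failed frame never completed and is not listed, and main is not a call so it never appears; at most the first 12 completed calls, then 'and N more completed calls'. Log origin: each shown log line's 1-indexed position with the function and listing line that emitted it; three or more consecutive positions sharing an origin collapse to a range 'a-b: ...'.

Answer: the defect is in main at line 25.
Key fact: Log line 2 is where behavior first shows: 'enter clip_value: 4 items against 10' appears instead of 'enter clip_value: 4 items against 8'.
Crash: clip_value, line 11, TypeError.
Call chain: main -> clip_value([5, 12, 8, 4], 10) (called at line 27).
First divergence: position 2 — shown 'enter clip_value: 4 items against 10', intended 'enter clip_value: 4 items against 8'.
Intended log window:
  1: driver start: 4 inputs
  2: enter clip_value: 4 items against 8
  3: resolve_slot start: n=4 cutoff=8
Execution walk:
  resolve_slot([5, 12, 8, 4], 10) -> None  [called from clip_value, line 9]
Log origin:
  1: from main, line 26
  2: from clip_value, line 8
  3: from resolve_slot, line 2
  4: from clip_value, line 10
A correct fix: line 25: replace `10` with `8`.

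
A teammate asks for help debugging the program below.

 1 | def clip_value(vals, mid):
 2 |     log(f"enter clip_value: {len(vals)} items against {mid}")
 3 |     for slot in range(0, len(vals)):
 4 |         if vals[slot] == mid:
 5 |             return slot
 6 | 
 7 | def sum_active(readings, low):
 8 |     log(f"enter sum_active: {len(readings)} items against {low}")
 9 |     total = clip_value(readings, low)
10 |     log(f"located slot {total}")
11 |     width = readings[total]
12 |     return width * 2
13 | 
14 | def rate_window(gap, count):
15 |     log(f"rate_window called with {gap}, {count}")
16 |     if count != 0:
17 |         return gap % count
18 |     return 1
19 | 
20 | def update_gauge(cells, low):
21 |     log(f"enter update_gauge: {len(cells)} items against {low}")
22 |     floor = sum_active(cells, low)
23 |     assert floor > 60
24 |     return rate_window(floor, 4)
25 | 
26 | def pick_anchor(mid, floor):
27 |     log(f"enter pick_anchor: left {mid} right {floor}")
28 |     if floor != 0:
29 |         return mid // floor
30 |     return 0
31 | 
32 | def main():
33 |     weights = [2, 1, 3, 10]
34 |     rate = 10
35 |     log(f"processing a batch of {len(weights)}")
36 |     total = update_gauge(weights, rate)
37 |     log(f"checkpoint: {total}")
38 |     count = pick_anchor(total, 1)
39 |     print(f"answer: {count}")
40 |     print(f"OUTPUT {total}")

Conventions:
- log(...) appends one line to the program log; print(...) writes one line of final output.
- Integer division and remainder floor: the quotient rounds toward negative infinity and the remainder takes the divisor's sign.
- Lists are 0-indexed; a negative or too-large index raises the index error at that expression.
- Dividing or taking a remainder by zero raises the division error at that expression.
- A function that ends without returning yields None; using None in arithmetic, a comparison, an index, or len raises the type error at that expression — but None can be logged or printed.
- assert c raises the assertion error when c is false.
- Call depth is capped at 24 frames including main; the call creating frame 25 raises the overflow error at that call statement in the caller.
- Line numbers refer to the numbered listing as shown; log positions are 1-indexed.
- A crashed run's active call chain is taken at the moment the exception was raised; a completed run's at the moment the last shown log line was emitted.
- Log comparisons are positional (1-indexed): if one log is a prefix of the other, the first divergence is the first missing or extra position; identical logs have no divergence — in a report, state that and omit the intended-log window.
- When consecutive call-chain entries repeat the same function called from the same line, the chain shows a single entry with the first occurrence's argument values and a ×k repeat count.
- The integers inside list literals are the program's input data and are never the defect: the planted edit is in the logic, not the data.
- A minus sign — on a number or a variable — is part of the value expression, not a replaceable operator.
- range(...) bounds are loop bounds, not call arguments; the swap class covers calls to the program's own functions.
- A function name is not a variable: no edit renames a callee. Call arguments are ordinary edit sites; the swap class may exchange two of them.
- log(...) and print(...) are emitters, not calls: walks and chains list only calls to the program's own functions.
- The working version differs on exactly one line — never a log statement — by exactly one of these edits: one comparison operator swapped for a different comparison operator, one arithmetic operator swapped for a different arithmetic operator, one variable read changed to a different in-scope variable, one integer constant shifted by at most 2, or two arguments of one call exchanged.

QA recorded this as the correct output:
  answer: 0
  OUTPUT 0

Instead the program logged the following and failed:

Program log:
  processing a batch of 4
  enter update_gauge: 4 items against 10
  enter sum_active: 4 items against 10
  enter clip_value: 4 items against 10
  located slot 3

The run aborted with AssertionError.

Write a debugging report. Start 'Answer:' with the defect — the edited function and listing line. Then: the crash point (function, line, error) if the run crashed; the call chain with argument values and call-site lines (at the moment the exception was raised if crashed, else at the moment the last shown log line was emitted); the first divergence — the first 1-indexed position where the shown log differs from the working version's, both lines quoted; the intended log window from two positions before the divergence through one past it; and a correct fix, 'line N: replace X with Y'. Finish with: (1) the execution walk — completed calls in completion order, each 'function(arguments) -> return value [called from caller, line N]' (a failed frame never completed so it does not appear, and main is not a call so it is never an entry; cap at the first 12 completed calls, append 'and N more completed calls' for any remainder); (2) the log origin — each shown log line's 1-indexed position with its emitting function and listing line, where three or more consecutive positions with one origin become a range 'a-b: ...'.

Answer: the defect is in update_gauge at line 23.
Key fact: After 5 matching log lines the faulty run goes silent, while the working version continues with 'rate_window called with 20, 4'.
Crash: update_gauge, line 23, AssertionError.
Call chain: main -> update_gauge([2, 1, 3, 10], 10) (called at line 36).
First divergence: position 6 — the faulty run's log ends after 5 lines; the working version continues with 'rate_window called with 20, 4'.
Intended log window:
  4: enter clip_value: 4 items against 10
  5: located slot 3
  6: rate_window called with 20, 4
  7: checkpoint: 0
Execution walk:
  clip_value([2, 1, 3, 10], 10) -> 3  [called from sum_active, line 9]
  sum_active([2, 1, 3, 10], 10) -> 20  [called from update_gauge, line 22]
Origin of each log line:
  1: logged in main at line 35
  2: logged in update_gauge at line 21
  3: logged in sum_active at line 8
  4: logged in clip_value at line 2
  5: logged in sum_active at line 10
A correct fix: line 23: replace `>` with `<=`.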